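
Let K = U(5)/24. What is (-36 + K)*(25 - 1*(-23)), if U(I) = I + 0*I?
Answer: -1718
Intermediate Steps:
U(I) = I (U(I) = I + 0 = I)
K = 5/24 ≈ 0.20833
(-36 + K)*(25 - 1*(-23)) = (-36 + 5/24)*(25 - 1*(-23)) = -859*(25 + 23)/24 = -859/24*48 = -1718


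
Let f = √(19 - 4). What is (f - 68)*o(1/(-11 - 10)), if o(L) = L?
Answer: 68/21 - √15/21 ≈ 3.0537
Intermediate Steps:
f = √15 ≈ 3.8730
(f - 68)*o(1/(-11 - 10)) = (√15 - 68)/(-11 - 10) = (-68 + √15)/(-21) = (-68 + √15)*(-1/21) = 68/21 - √15/21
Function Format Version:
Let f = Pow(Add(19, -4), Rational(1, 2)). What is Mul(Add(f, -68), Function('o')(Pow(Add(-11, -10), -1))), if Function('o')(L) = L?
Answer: Add(Rational(68, 21), Mul(Rational(-1, 21), Pow(15, Rational(1, 2)))) ≈ 3.0537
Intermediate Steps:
f = Pow(15, Rational(1, 2)) ≈ 3.8730
Mul(Add(f, -68), Function('o')(Pow(Add(-11, -10), -1))) = Mul(Add(Pow(15, Rational(1, 2)), -68), Pow(Add(-11, -10), -1)) = Mul(Add(-68, Pow(15, Rational(1, 2))), Pow(-21, -1)) = Mul(Add(-68, Pow(15, Rational(1, 2))), Rational(-1, 21)) = Add(Rational(68, 21), Mul(Rational(-1, 21), Pow(15, Rational(1, 2))))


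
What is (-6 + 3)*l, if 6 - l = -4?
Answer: -30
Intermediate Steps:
l = 10 (l = 6 - 1*(-4) = 6 + 4 = 10)
(-6 + 3)*l = (-6 + 3)*10 = -3*10 = -30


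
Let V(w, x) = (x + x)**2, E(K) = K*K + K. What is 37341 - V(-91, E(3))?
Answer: 36765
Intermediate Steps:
E(K) = K + K**2 (E(K) = K**2 + K = K + K**2)
V(w, x) = 4*x**2 (V(w, x) = (2*x)**2 = 4*x**2)
37341 - V(-91, E(3)) = 37341 - 4*(3*(1 + 3))**2 = 37341 - 4*(3*4)**2 = 37341 - 4*12**2 = 37341 - 4*144 = 37341 - 1*576 = 37341 - 576 = 36765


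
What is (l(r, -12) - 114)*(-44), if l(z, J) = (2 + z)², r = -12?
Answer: 616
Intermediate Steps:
(l(r, -12) - 114)*(-44) = ((2 - 12)² - 114)*(-44) = ((-10)² - 114)*(-44) = (100 - 114)*(-44) = -14*(-44) = 616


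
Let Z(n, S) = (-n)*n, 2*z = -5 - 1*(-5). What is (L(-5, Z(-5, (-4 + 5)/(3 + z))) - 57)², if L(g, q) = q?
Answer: 6724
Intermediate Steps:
z = 0 (z = (-5 - 1*(-5))/2 = (-5 + 5)/2 = (½)*0 = 0)
Z(n, S) = -n²
(L(-5, Z(-5, (-4 + 5)/(3 + z))) - 57)² = (-1*(-5)² - 57)² = (-1*25 - 57)² = (-25 - 57)² = (-82)² = 6724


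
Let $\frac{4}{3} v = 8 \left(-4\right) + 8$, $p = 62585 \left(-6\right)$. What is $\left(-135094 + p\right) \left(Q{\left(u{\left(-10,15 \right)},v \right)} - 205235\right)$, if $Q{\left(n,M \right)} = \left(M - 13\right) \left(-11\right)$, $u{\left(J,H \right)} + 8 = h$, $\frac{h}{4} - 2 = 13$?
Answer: $104619695976$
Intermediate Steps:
$h = 60$ ($h = 8 + 4 \cdot 13 = 8 + 52 = 60$)
$u{\left(J,H \right)} = 52$ ($u{\left(J,H \right)} = -8 + 60 = 52$)
$p = -375510$
$v = -18$ ($v = \frac{3 \left(8 \left(-4\right) + 8\right)}{4} = \frac{3 \left(-32 + 8\right)}{4} = \frac{3}{4} \left(-24\right) = -18$)
$Q{\left(n,M \right)} = 143 - 11 M$ ($Q{\left(n,M \right)} = \left(-13 + M\right) \left(-11\right) = 143 - 11 M$)
$\left(-135094 + p\right) \left(Q{\left(u{\left(-10,15 \right)},v \right)} - 205235\right) = \left(-135094 - 375510\right) \left(\left(143 - -198\right) - 205235\right) = - 510604 \left(\left(143 + 198\right) - 205235\right) = - 510604 \left(341 - 205235\right) = \left(-510604\right) \left(-204894\right) = 104619695976$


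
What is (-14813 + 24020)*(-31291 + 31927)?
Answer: 5855652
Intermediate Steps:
(-14813 + 24020)*(-31291 + 31927) = 9207*636 = 5855652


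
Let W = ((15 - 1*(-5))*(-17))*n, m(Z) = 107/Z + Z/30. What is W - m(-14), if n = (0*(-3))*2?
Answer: 1703/210 ≈ 8.1095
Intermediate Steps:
n = 0 (n = 0*2 = 0)
m(Z) = 107/Z + Z/30 (m(Z) = 107/Z + Z*(1/30) = 107/Z + Z/30)
W = 0 (W = ((15 - 1*(-5))*(-17))*0 = ((15 + 5)*(-17))*0 = (20*(-17))*0 = -340*0 = 0)
W - m(-14) = 0 - (107/(-14) + (1/30)*(-14)) = 0 - (107*(-1/14) - 7/15) = 0 - (-107/14 - 7/15) = 0 - 1*(-1703/210) = 0 + 1703/210 = 1703/210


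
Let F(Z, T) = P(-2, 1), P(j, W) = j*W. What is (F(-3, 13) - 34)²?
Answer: 1296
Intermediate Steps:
P(j, W) = W*j
F(Z, T) = -2 (F(Z, T) = 1*(-2) = -2)
(F(-3, 13) - 34)² = (-2 - 34)² = (-36)² = 1296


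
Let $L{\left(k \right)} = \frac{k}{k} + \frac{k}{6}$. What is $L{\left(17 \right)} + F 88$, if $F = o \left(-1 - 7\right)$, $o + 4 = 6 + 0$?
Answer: $- \frac{8425}{6} \approx -1404.2$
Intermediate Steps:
$o = 2$ ($o = -4 + \left(6 + 0\right) = -4 + 6 = 2$)
$L{\left(k \right)} = 1 + \frac{k}{6}$ ($L{\left(k \right)} = 1 + k \frac{1}{6} = 1 + \frac{k}{6}$)
$F = -16$ ($F = 2 \left(-1 - 7\right) = 2 \left(-8\right) = -16$)
$L{\left(17 \right)} + F 88 = \left(1 + \frac{1}{6} \cdot 17\right) - 1408 = \left(1 + \frac{17}{6}\right) - 1408 = \frac{23}{6} - 1408 = - \frac{8425}{6}$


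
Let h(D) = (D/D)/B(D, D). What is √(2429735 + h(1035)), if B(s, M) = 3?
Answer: √21867618/3 ≈ 1558.8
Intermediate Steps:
h(D) = ⅓ (h(D) = (D/D)/3 = 1*(⅓) = ⅓)
√(2429735 + h(1035)) = √(2429735 + ⅓) = √(7289206/3) = √21867618/3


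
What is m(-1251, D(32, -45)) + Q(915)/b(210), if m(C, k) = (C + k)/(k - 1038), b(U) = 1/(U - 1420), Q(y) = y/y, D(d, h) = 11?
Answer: -1241430/1027 ≈ -1208.8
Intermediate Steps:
Q(y) = 1
b(U) = 1/(-1420 + U)
m(C, k) = (C + k)/(-1038 + k)
m(-1251, D(32, -45)) + Q(915)/b(210) = (-1251 + 11)/(-1038 + 11) + 1/1/(-1420 + 210) = -1240/(-1027) + 1/1/(-1210) = -1/1027*(-1240) + 1/(-1/1210) = 1240/1027 + 1*(-1210) = 1240/1027 - 1210 = -1241430/1027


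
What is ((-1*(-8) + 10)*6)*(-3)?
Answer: -324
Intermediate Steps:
((-1*(-8) + 10)*6)*(-3) = ((8 + 10)*6)*(-3) = (18*6)*(-3) = 108*(-3) = -324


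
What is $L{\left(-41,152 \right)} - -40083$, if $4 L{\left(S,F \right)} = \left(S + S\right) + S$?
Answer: $\frac{160209}{4} \approx 40052.0$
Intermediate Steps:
$L{\left(S,F \right)} = \frac{3 S}{4}$ ($L{\left(S,F \right)} = \frac{\left(S + S\right) + S}{4} = \frac{2 S + S}{4} = \frac{3 S}{4}$)
$L{\left(-41,152 \right)} - -40083 = \frac{3}{4} \left(-41\right) - -40083 = - \frac{123}{4} + 40083 = \frac{160209}{4}$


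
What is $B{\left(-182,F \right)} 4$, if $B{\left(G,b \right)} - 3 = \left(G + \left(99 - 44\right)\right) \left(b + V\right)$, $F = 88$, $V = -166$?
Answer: $39636$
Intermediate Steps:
$B{\left(G,b \right)} = 3 + \left(-166 + b\right) \left(55 + G\right)$ ($B{\left(G,b \right)} = 3 + \left(G + \left(99 - 44\right)\right) \left(b - 166\right) = 3 + \left(G + \left(99 - 44\right)\right) \left(-166 + b\right) = 3 + \left(G + 55\right) \left(-166 + b\right) = 3 + \left(55 + G\right) \left(-166 + b\right) = 3 + \left(-166 + b\right) \left(55 + G\right)$)
$B{\left(-182,F \right)} 4 = \left(-9127 - -30212 + 55 \cdot 88 - 16016\right) 4 = \left(-9127 + 30212 + 4840 - 16016\right) 4 = 9909 \cdot 4 = 39636$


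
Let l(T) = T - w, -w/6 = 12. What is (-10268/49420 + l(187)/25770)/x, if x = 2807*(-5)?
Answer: 12590329/893716098450 ≈ 1.4088e-5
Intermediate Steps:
w = -72 (w = -6*12 = -72)
l(T) = 72 + T (l(T) = T - 1*(-72) = T + 72 = 72 + T)
x = -14035
(-10268/49420 + l(187)/25770)/x = (-10268/49420 + (72 + 187)/25770)/(-14035) = (-10268*1/49420 + 259*(1/25770))*(-1/14035) = (-2567/12355 + 259/25770)*(-1/14035) = -12590329/63677670*(-1/14035) = 12590329/893716098450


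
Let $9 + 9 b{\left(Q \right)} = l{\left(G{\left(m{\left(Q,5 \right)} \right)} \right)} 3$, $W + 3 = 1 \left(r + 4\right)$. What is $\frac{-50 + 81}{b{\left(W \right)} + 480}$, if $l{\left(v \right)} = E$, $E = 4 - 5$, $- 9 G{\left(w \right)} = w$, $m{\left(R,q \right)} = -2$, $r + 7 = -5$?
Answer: $\frac{93}{1436} \approx 0.064763$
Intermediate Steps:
$r = -12$ ($r = -7 - 5 = -12$)
$G{\left(w \right)} = - \frac{w}{9}$
$W = -11$ ($W = -3 + 1 \left(-12 + 4\right) = -3 + 1 \left(-8\right) = -3 - 8 = -11$)
$E = -1$
$l{\left(v \right)} = -1$
$b{\left(Q \right)} = - \frac{4}{3}$ ($b{\left(Q \right)} = -1 + \frac{\left(-1\right) 3}{9} = -1 + \frac{1}{9} \left(-3\right) = -1 - \frac{1}{3} = - \frac{4}{3}$)
$\frac{-50 + 81}{b{\left(W \right)} + 480} = \frac{-50 + 81}{- \frac{4}{3} + 480} = \frac{31}{\frac{1436}{3}} = 31 \cdot \frac{3}{1436} = \frac{93}{1436}$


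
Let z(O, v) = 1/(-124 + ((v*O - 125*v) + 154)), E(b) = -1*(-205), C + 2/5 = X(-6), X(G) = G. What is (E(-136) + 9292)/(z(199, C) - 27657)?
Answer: -21064346/61343231 ≈ -0.34338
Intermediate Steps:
C = -32/5 (C = -⅖ - 6 = -32/5 ≈ -6.4000)
E(b) = 205
z(O, v) = 1/(30 - 125*v + O*v) (z(O, v) = 1/(-124 + ((O*v - 125*v) + 154)) = 1/(-124 + ((-125*v + O*v) + 154)) = 1/(-124 + (154 - 125*v + O*v)) = 1/(30 - 125*v + O*v))
(E(-136) + 9292)/(z(199, C) - 27657) = (205 + 9292)/(1/(30 - 125*(-32/5) + 199*(-32/5)) - 27657) = 9497/(1/(30 + 800 - 6368/5) - 27657) = 9497/(1/(-2218/5) - 27657) = 9497/(-5/2218 - 27657) = 9497/(-61343231/2218) = 9497*(-2218/61343231) = -21064346/61343231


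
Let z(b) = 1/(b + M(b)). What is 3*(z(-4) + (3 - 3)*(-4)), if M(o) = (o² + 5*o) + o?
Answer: -¼ ≈ -0.25000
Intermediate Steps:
M(o) = o² + 6*o
z(b) = 1/(b + b*(6 + b))
3*(z(-4) + (3 - 3)*(-4)) = 3*(1/((-4)*(7 - 4)) + (3 - 3)*(-4)) = 3*(-¼/3 + 0*(-4)) = 3*(-¼*⅓ + 0) = 3*(-1/12 + 0) = 3*(-1/12) = -¼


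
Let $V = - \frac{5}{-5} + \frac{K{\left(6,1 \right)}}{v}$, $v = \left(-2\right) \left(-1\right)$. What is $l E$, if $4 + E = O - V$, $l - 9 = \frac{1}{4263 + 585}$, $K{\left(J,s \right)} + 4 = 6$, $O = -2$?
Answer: $- \frac{43633}{606} \approx -72.002$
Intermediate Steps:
$K{\left(J,s \right)} = 2$ ($K{\left(J,s \right)} = -4 + 6 = 2$)
$v = 2$
$l = \frac{43633}{4848}$ ($l = 9 + \frac{1}{4263 + 585} = 9 + \frac{1}{4848} = \frac{43633}{4848} \approx 9.0002$)
$V = 2$ ($V = - \frac{5}{-5} + \frac{2}{2} = \left(-5\right) \left(- \frac{1}{5}\right) + 2 \cdot \frac{1}{2} = 1 + 1 = 2$)
$E = -8$ ($E = -4 - 4 = -8$)
$l E = \frac{43633}{4848} \left(-8\right) = - \frac{43633}{606}$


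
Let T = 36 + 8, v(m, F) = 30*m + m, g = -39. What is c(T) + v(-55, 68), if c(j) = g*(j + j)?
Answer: -5137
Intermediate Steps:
v(m, F) = 31*m
T = 44
c(j) = -78*j (c(j) = -39*(j + j) = -78*j)
c(T) + v(-55, 68) = -78*44 + 31*(-55) = -3432 - 1705 = -5137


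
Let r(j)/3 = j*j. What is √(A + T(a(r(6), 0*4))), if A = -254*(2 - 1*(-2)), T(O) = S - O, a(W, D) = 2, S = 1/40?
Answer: 7*I*√8310/20 ≈ 31.906*I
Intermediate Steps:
S = 1/40 ≈ 0.025000
r(j) = 3*j² (r(j) = 3*(j*j) = 3*j²)
T(O) = 1/40 - O
A = -1016 (A = -254*(2 + 2) = -254*4 = -1016)
√(A + T(a(r(6), 0*4))) = √(-1016 + (1/40 - 1*2)) = √(-1016 + (1/40 - 2)) = √(-1016 - 79/40) = √(-40719/40) = 7*I*√8310/20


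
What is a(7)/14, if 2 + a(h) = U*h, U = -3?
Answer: -23/14 ≈ -1.6429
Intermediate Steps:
a(h) = -2 - 3*h
a(7)/14 = (-2 - 3*7)/14 = (-2 - 21)/14 = (1/14)*(-23) = -23/14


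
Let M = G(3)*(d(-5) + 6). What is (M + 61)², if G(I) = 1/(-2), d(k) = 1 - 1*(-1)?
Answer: 3249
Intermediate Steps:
d(k) = 2 (d(k) = 1 + 1 = 2)
G(I) = -½
M = -4 (M = -(2 + 6)/2 = -½*8 = -4)
(M + 61)² = (-4 + 61)² = 57² = 3249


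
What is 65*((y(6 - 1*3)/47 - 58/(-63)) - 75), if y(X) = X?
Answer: -14245400/2961 ≈ -4811.0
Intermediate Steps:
65*((y(6 - 1*3)/47 - 58/(-63)) - 75) = 65*(((6 - 1*3)/47 - 58/(-63)) - 75) = 65*(((6 - 3)*(1/47) - 58*(-1/63)) - 75) = 65*((3*(1/47) + 58/63) - 75) = 65*((3/47 + 58/63) - 75) = 65*(2915/2961 - 75) = 65*(-219160/2961) = -14245400/2961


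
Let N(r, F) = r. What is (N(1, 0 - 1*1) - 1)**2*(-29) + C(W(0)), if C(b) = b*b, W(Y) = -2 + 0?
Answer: 4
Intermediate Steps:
W(Y) = -2
C(b) = b**2
(N(1, 0 - 1*1) - 1)**2*(-29) + C(W(0)) = (1 - 1)**2*(-29) + (-2)**2 = 0**2*(-29) + 4 = 0*(-29) + 4 = 0 + 4 = 4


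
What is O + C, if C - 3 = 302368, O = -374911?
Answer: -72540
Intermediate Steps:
C = 302371 (C = 3 + 302368 = 302371)
O + C = -374911 + 302371 = -72540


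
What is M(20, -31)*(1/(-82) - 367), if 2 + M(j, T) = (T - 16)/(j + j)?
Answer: 764413/656 ≈ 1165.3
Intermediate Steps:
M(j, T) = -2 + (-16 + T)/(2*j) (M(j, T) = -2 + (T - 16)/(j + j) = -2 + (-16 + T)/((2*j)) = -2 + (-16 + T)*(1/(2*j)) = -2 + (-16 + T)/(2*j))
M(20, -31)*(1/(-82) - 367) = ((½)*(-16 - 31 - 4*20)/20)*(1/(-82) - 367) = ((½)*(1/20)*(-16 - 31 - 80))*(-1/82 - 367) = ((½)*(1/20)*(-127))*(-30095/82) = -127/40*(-30095/82) = 764413/656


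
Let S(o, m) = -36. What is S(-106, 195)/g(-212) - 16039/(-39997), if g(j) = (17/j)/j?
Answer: -64714233385/679949 ≈ -95175.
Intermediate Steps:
g(j) = 17/j**2
S(-106, 195)/g(-212) - 16039/(-39997) = -36/(17/(-212)**2) - 16039/(-39997) = -36/(17*(1/44944)) - 16039*(-1/39997) = -36/17/44944 + 16039/39997 = -36*44944/17 + 16039/39997 = -1617984/17 + 16039/39997 = -64714233385/679949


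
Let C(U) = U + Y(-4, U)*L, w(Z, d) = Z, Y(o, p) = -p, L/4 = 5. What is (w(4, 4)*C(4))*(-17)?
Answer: 5168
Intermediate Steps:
L = 20 (L = 4*5 = 20)
C(U) = -19*U (C(U) = U - U*20 = U - 20*U = -19*U)
(w(4, 4)*C(4))*(-17) = (4*(-19*4))*(-17) = (4*(-76))*(-17) = -304*(-17) = 5168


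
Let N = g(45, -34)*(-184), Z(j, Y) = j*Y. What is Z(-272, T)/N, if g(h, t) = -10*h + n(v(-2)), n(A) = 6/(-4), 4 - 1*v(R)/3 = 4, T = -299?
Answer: 884/903 ≈ 0.97896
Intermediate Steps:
v(R) = 0 (v(R) = 12 - 3*4 = 12 - 12 = 0)
n(A) = -3/2 (n(A) = 6*(-¼) = -3/2)
Z(j, Y) = Y*j
g(h, t) = -3/2 - 10*h (g(h, t) = -10*h - 3/2 = -3/2 - 10*h)
N = 83076 (N = (-3/2 - 10*45)*(-184) = (-3/2 - 450)*(-184) = -903/2*(-184) = 83076)
Z(-272, T)/N = -299*(-272)/83076 = 81328*(1/83076) = 884/903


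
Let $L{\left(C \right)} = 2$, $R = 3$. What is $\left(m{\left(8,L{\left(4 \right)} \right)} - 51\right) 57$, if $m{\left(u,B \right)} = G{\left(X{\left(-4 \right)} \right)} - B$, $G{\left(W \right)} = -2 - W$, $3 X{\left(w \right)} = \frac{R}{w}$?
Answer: $- \frac{12483}{4} \approx -3120.8$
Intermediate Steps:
$X{\left(w \right)} = \frac{1}{w}$ ($X{\left(w \right)} = \frac{3 \frac{1}{w}}{3} = \frac{1}{w}$)
$m{\left(u,B \right)} = - \frac{7}{4} - B$ ($m{\left(u,B \right)} = \left(-2 - \frac{1}{-4}\right) - B = \left(-2 - - \frac{1}{4}\right) - B = \left(-2 + \frac{1}{4}\right) - B = - \frac{7}{4} - B$)
$\left(m{\left(8,L{\left(4 \right)} \right)} - 51\right) 57 = \left(\left(- \frac{7}{4} - 2\right) - 51\right) 57 = \left(- \frac{15}{4} - 51\right) 57 = \left(- \frac{219}{4}\right) 57 = - \frac{12483}{4}$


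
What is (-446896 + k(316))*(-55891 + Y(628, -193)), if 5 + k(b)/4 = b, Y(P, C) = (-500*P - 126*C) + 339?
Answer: 153854222568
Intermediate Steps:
Y(P, C) = 339 - 500*P - 126*C
k(b) = -20 + 4*b
(-446896 + k(316))*(-55891 + Y(628, -193)) = (-446896 + (-20 + 4*316))*(-55891 + (339 - 500*628 - 126*(-193))) = (-446896 + (-20 + 1264))*(-55891 + (339 - 314000 + 24318)) = (-446896 + 1244)*(-55891 - 289343) = -445652*(-345234) = 153854222568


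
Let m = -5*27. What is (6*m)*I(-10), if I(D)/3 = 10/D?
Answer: 2430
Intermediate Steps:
m = -135
I(D) = 30/D (I(D) = 3*(10/D) = 30/D)
(6*m)*I(-10) = (6*(-135))*(30/(-10)) = -24300*(-1)/10 = -810*(-3) = 2430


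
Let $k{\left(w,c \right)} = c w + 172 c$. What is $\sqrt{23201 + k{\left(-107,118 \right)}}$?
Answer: $\sqrt{30871} \approx 175.7$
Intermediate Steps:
$k{\left(w,c \right)} = 172 c + c w$
$\sqrt{23201 + k{\left(-107,118 \right)}} = \sqrt{23201 + 118 \left(172 - 107\right)} = \sqrt{23201 + 118 \cdot 65} = \sqrt{23201 + 7670} = \sqrt{30871}$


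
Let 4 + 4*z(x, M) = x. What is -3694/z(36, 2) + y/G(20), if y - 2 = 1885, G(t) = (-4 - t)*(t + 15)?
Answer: -129919/280 ≈ -464.00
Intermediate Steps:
z(x, M) = -1 + x/4
G(t) = (-4 - t)*(15 + t)
y = 1887 (y = 2 + 1885 = 1887)
-3694/z(36, 2) + y/G(20) = -3694/(-1 + (¼)*36) + 1887/(-60 - 1*20² - 19*20) = -3694/(-1 + 9) + 1887/(-60 - 1*400 - 380) = -3694/8 + 1887/(-60 - 400 - 380) = -3694*⅛ + 1887/(-840) = -1847/4 + 1887*(-1/840) = -1847/4 - 629/280 = -129919/280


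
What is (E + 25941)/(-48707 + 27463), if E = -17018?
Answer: -8923/21244 ≈ -0.42002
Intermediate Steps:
(E + 25941)/(-48707 + 27463) = (-17018 + 25941)/(-48707 + 27463) = 8923/(-21244) = 8923*(-1/21244) = -8923/21244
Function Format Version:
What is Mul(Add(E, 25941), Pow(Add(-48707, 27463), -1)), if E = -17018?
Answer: Rational(-8923, 21244) ≈ -0.42002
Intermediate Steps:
Mul(Add(E, 25941), Pow(Add(-48707, 27463), -1)) = Mul(Add(-17018, 25941), Pow(Add(-48707, 27463), -1)) = Mul(8923, Pow(-21244, -1)) = Mul(8923, Rational(-1, 21244)) = Rational(-8923, 21244)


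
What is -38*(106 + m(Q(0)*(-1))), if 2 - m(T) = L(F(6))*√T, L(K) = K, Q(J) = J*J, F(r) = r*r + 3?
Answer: -4104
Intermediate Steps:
F(r) = 3 + r² (F(r) = r² + 3 = 3 + r²)
Q(J) = J²
m(T) = 2 - 39*√T (m(T) = 2 - (3 + 6²)*√T = 2 - (3 + 36)*√T = 2 - 39*√T)
-38*(106 + m(Q(0)*(-1))) = -38*(106 + (2 - 39*√(0²*(-1)))) = -38*(106 + (2 - 39*√(0*(-1)))) = -38*(106 + (2 - 39*√0)) = -38*(106 + (2 - 39*0)) = -38*(106 + (2 + 0)) = -38*(106 + 2) = -38*108 = -4104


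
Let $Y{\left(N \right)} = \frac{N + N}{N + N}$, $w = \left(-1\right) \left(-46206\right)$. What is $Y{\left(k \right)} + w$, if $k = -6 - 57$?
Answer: $46207$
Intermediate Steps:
$k = -63$
$w = 46206$
$Y{\left(N \right)} = 1$ ($Y{\left(N \right)} = \frac{2 N}{2 N} = 2 N \frac{1}{2 N} = 1$)
$Y{\left(k \right)} + w = 1 + 46206 = 46207$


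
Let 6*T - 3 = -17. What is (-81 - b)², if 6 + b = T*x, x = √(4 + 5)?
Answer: 4624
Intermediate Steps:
T = -7/3 (T = ½ + (⅙)*(-17) = ½ - 17/6 = -7/3 ≈ -2.3333)
x = 3 (x = √9 = 3)
b = -13 (b = -6 - 7/3*3 = -6 - 7 = -13)
(-81 - b)² = (-81 - 1*(-13))² = (-81 + 13)² = (-68)² = 4624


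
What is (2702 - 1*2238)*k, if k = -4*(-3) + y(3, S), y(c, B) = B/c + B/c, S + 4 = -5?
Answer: 2784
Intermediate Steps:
S = -9 (S = -4 - 5 = -9)
y(c, B) = 2*B/c
k = 6 (k = -4*(-3) + 2*(-9)/3 = 12 + 2*(-9)*(⅓) = 12 - 6 = 6)
(2702 - 1*2238)*k = (2702 - 1*2238)*6 = (2702 - 2238)*6 = 464*6 = 2784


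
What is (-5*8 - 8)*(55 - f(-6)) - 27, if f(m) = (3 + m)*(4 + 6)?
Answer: -4107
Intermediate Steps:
f(m) = 30 + 10*m (f(m) = (3 + m)*10 = 30 + 10*m)
(-5*8 - 8)*(55 - f(-6)) - 27 = (-5*8 - 8)*(55 - (30 + 10*(-6))) - 27 = (-40 - 8)*(55 - (30 - 60)) - 27 = -48*(55 - 1*(-30)) - 27 = -48*(55 + 30) - 27 = -48*85 - 27 = -4080 - 27 = -4107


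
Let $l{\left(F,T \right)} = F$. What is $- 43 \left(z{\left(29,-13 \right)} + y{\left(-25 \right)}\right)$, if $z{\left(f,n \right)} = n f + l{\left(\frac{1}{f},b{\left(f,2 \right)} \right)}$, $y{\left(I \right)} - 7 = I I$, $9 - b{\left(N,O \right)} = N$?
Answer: $- \frac{318028}{29} \approx -10966.0$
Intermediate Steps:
$b{\left(N,O \right)} = 9 - N$
$y{\left(I \right)} = 7 + I^{2}$ ($y{\left(I \right)} = 7 + I I = 7 + I^{2}$)
$z{\left(f,n \right)} = \frac{1}{f} + f n$ ($z{\left(f,n \right)} = n f + \frac{1}{f} = f n + \frac{1}{f} = \frac{1}{f} + f n$)
$- 43 \left(z{\left(29,-13 \right)} + y{\left(-25 \right)}\right) = - 43 \left(\left(\frac{1}{29} + 29 \left(-13\right)\right) + \left(7 + \left(-25\right)^{2}\right)\right) = - 43 \left(\left(\frac{1}{29} - 377\right) + \left(7 + 625\right)\right) = - 43 \left(- \frac{10932}{29} + 632\right) = \left(-43\right) \frac{7396}{29} = - \frac{318028}{29}$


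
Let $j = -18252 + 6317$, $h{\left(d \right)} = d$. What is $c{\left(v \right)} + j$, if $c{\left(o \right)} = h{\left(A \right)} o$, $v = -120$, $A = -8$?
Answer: $-10975$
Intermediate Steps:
$j = -11935$
$c{\left(o \right)} = - 8 o$
$c{\left(v \right)} + j = \left(-8\right) \left(-120\right) - 11935 = 960 - 11935 = -10975$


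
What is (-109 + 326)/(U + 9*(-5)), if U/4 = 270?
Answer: 217/1035 ≈ 0.20966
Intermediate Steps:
U = 1080 (U = 4*270 = 1080)
(-109 + 326)/(U + 9*(-5)) = (-109 + 326)/(1080 + 9*(-5)) = 217/(1080 - 45) = 217/1035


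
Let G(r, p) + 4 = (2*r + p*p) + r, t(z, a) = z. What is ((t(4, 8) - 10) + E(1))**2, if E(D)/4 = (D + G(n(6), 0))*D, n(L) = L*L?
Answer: 171396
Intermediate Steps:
n(L) = L**2
G(r, p) = -4 + p**2 + 3*r (G(r, p) = -4 + ((2*r + p*p) + r) = -4 + ((2*r + p**2) + r) = -4 + ((p**2 + 2*r) + r) = -4 + (p**2 + 3*r) = -4 + p**2 + 3*r)
E(D) = 4*D*(104 + D) (E(D) = 4*((D + (-4 + 0**2 + 3*6**2))*D) = 4*((D + (-4 + 0 + 3*36))*D) = 4*((D + (-4 + 0 + 108))*D) = 4*((D + 104)*D) = 4*((104 + D)*D) = 4*(D*(104 + D)) = 4*D*(104 + D))
((t(4, 8) - 10) + E(1))**2 = ((4 - 10) + 4*1*(104 + 1))**2 = (-6 + 4*1*105)**2 = (-6 + 420)**2 = 414**2 = 171396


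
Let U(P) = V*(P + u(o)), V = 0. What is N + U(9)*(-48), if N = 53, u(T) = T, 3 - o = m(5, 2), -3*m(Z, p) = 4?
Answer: 53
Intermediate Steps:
m(Z, p) = -4/3 (m(Z, p) = -⅓*4 = -4/3)
o = 13/3 (o = 3 - 1*(-4/3) = 3 + 4/3 = 13/3 ≈ 4.3333)
U(P) = 0 (U(P) = 0*(P + 13/3) = 0*(13/3 + P) = 0)
N + U(9)*(-48) = 53 + 0*(-48) = 53 + 0 = 53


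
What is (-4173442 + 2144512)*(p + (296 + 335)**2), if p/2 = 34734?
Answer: -948786506970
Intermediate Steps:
p = 69468 (p = 2*34734 = 69468)
(-4173442 + 2144512)*(p + (296 + 335)**2) = (-4173442 + 2144512)*(69468 + (296 + 335)**2) = -2028930*(69468 + 631**2) = -2028930*(69468 + 398161) = -2028930*467629 = -948786506970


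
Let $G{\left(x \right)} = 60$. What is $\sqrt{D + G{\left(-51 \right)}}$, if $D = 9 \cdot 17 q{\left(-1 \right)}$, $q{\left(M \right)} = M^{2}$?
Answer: $\sqrt{213} \approx 14.595$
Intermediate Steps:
$D = 153$ ($D = 9 \cdot 17 \left(-1\right)^{2} = 153 \cdot 1 = 153$)
$\sqrt{D + G{\left(-51 \right)}} = \sqrt{153 + 60} = \sqrt{213}$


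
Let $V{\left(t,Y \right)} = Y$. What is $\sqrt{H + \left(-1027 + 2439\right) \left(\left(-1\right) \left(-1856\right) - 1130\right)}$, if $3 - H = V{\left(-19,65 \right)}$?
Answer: $5 \sqrt{41002} \approx 1012.4$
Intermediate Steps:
$H = -62$ ($H = 3 - 65 = -62$)
$\sqrt{H + \left(-1027 + 2439\right) \left(\left(-1\right) \left(-1856\right) - 1130\right)} = \sqrt{-62 + \left(-1027 + 2439\right) \left(\left(-1\right) \left(-1856\right) - 1130\right)} = \sqrt{-62 + 1412 \left(1856 - 1130\right)} = \sqrt{-62 + 1412 \cdot 726} = \sqrt{-62 + 1025112} = \sqrt{1025050} = 5 \sqrt{41002}$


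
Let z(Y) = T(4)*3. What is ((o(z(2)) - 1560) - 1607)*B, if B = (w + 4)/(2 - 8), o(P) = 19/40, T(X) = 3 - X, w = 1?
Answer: 126661/48 ≈ 2638.8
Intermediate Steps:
z(Y) = -3 (z(Y) = (3 - 1*4)*3 = (3 - 4)*3 = -1*3 = -3)
o(P) = 19/40 (o(P) = 19*(1/40) = 19/40)
B = -5/6 (B = (1 + 4)/(2 - 8) = 5/(-6) = 5*(-1/6) = -5/6 ≈ -0.83333)
((o(z(2)) - 1560) - 1607)*B = ((19/40 - 1560) - 1607)*(-5/6) = (-62381/40 - 1607)*(-5/6) = -126661/40*(-5/6) = 126661/48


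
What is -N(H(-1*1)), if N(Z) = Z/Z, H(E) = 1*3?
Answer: -1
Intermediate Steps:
H(E) = 3
N(Z) = 1
-N(H(-1*1)) = -1*1 = -1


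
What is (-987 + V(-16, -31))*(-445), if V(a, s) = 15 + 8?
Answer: 428980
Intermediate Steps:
V(a, s) = 23
(-987 + V(-16, -31))*(-445) = (-987 + 23)*(-445) = -964*(-445) = 428980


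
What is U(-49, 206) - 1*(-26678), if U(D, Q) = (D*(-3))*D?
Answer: 19475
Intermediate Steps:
U(D, Q) = -3*D² (U(D, Q) = (-3*D)*D = -3*D²)
U(-49, 206) - 1*(-26678) = -3*(-49)² - 1*(-26678) = -3*2401 + 26678 = -7203 + 26678 = 19475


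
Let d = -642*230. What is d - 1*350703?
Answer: -498363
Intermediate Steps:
d = -147660
d - 1*350703 = -147660 - 1*350703 = -147660 - 350703 = -498363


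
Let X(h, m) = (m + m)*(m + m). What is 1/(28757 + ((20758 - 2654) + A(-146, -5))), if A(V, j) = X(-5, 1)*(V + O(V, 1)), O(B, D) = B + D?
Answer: 1/45697 ≈ 2.1883e-5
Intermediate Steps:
X(h, m) = 4*m**2 (X(h, m) = (2*m)*(2*m) = 4*m**2)
A(V, j) = 4 + 8*V (A(V, j) = (4*1**2)*(V + (V + 1)) = (4*1)*(V + (1 + V)) = 4*(1 + 2*V) = 4 + 8*V)
1/(28757 + ((20758 - 2654) + A(-146, -5))) = 1/(28757 + ((20758 - 2654) + (4 + 8*(-146)))) = 1/(28757 + (18104 + (4 - 1168))) = 1/(28757 + (18104 - 1164)) = 1/(28757 + 16940) = 1/45697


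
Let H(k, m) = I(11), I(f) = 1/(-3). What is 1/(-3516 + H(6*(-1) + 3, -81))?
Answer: -3/10549 ≈ -0.00028439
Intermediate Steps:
I(f) = -⅓ (I(f) = 1*(-⅓) = -⅓)
H(k, m) = -⅓
1/(-3516 + H(6*(-1) + 3, -81)) = 1/(-3516 - ⅓) = 1/(-10549/3) = -3/10549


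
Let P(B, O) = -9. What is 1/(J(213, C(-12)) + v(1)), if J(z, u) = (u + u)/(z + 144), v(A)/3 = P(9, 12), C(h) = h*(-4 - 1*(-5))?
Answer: -119/3221 ≈ -0.036945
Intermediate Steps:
C(h) = h (C(h) = h*(-4 + 5) = h*1 = h)
v(A) = -27 (v(A) = 3*(-9) = -27)
J(z, u) = 2*u/(144 + z) (J(z, u) = (2*u)/(144 + z) = 2*u/(144 + z))
1/(J(213, C(-12)) + v(1)) = 1/(2*(-12)/(144 + 213) - 27) = 1/(2*(-12)/357 - 27) = 1/(2*(-12)*(1/357) - 27) = 1/(-8/119 - 27) = 1/(-3221/119) = -119/3221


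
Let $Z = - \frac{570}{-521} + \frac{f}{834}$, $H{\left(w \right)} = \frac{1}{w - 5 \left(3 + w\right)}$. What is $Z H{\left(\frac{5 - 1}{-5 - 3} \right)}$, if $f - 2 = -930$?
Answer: $\frac{4054}{2824341} \approx 0.0014354$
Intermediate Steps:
$f = -928$ ($f = 2 - 930 = -928$)
$H{\left(w \right)} = \frac{1}{-15 - 4 w}$ ($H{\left(w \right)} = \frac{1}{w - \left(15 + 5 w\right)} = \frac{1}{-15 - 4 w}$)
$Z = - \frac{4054}{217257}$ ($Z = - \frac{570}{-521} - \frac{928}{834} = \left(-570\right) \left(- \frac{1}{521}\right) - \frac{464}{417} = \frac{570}{521} - \frac{464}{417} = - \frac{4054}{217257} \approx -0.01866$)
$Z H{\left(\frac{5 - 1}{-5 - 3} \right)} = - \frac{4054 \left(- \frac{1}{15 + 4 \frac{5 - 1}{-5 - 3}}\right)}{217257} = - \frac{4054 \left(- \frac{1}{15 + 4 \frac{4}{-8}}\right)}{217257} = - \frac{4054 \left(- \frac{1}{15 + 4 \cdot 4 \left(- \frac{1}{8}\right)}\right)}{217257} = - \frac{4054 \left(- \frac{1}{15 + 4 \left(- \frac{1}{2}\right)}\right)}{217257} = - \frac{4054 \left(- \frac{1}{15 - 2}\right)}{217257} = - \frac{4054 \left(- \frac{1}{13}\right)}{217257} = - \frac{4054 \left(\left(-1\right) \frac{1}{13}\right)}{217257} = \left(- \frac{4054}{217257}\right) \left(- \frac{1}{13}\right) = \frac{4054}{2824341}$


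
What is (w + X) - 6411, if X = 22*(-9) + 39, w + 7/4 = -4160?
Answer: -42927/4 ≈ -10732.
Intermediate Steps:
w = -16647/4 (w = -7/4 - 4160 = -16647/4 ≈ -4161.8)
X = -159 (X = -198 + 39 = -159)
(w + X) - 6411 = (-16647/4 - 159) - 6411 = -17283/4 - 6411 = -42927/4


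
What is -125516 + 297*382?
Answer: -12062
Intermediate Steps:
-125516 + 297*382 = -125516 + 113454 = -12062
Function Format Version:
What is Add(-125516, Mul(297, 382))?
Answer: -12062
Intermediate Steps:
Add(-125516, Mul(297, 382)) = Add(-125516, 113454) = -12062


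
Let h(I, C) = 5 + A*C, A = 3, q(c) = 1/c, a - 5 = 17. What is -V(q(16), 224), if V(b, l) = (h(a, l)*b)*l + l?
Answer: -9702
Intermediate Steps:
a = 22 (a = 5 + 17 = 22)
h(I, C) = 5 + 3*C
V(b, l) = l + b*l*(5 + 3*l) (V(b, l) = ((5 + 3*l)*b)*l + l = (b*(5 + 3*l))*l + l = b*l*(5 + 3*l) + l = l + b*l*(5 + 3*l))
-V(q(16), 224) = -224*(1 + (5 + 3*224)/16) = -224*(1 + (5 + 672)/16) = -224*(1 + (1/16)*677) = -224*(1 + 677/16) = -224*693/16 = -1*9702 = -9702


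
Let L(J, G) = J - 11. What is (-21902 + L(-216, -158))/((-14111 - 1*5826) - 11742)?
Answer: 22129/31679 ≈ 0.69854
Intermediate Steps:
L(J, G) = -11 + J
(-21902 + L(-216, -158))/((-14111 - 1*5826) - 11742) = (-21902 + (-11 - 216))/((-14111 - 1*5826) - 11742) = (-21902 - 227)/((-14111 - 5826) - 11742) = -22129/(-19937 - 11742) = -22129/(-31679) = -22129*(-1/31679) = 22129/31679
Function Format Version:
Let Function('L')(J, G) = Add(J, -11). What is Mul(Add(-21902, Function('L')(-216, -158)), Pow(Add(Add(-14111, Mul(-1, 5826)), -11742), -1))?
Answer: Rational(22129, 31679) ≈ 0.69854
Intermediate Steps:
Function('L')(J, G) = Add(-11, J)
Mul(Add(-21902, Function('L')(-216, -158)), Pow(Add(Add(-14111, Mul(-1, 5826)), -11742), -1)) = Mul(Add(-21902, Add(-11, -216)), Pow(Add(Add(-14111, Mul(-1, 5826)), -11742), -1)) = Mul(Add(-21902, -227), Pow(Add(Add(-14111, -5826), -11742), -1)) = Mul(-22129, Pow(Add(-19937, -11742), -1)) = Mul(-22129, Pow(-31679, -1)) = Mul(-22129, Rational(-1, 31679)) = Rational(22129, 31679)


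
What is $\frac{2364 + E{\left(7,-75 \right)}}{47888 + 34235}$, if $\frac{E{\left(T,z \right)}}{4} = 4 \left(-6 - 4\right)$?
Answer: $\frac{2204}{82123} \approx 0.026838$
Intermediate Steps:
$E{\left(T,z \right)} = -160$ ($E{\left(T,z \right)} = 4 \cdot 4 \left(-6 - 4\right) = 4 \cdot 4 \left(-10\right) = 4 \left(-40\right) = -160$)
$\frac{2364 + E{\left(7,-75 \right)}}{47888 + 34235} = \frac{2364 - 160}{47888 + 34235} = \frac{2204}{82123}$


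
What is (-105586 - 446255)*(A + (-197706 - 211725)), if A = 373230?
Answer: 19977196041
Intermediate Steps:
(-105586 - 446255)*(A + (-197706 - 211725)) = (-105586 - 446255)*(373230 + (-197706 - 211725)) = -551841*(373230 - 409431) = -551841*(-36201) = 19977196041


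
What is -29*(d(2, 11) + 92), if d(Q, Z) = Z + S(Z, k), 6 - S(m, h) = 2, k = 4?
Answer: -3103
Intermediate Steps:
S(m, h) = 4 (S(m, h) = 6 - 1*2 = 6 - 2 = 4)
d(Q, Z) = 4 + Z (d(Q, Z) = Z + 4 = 4 + Z)
-29*(d(2, 11) + 92) = -29*((4 + 11) + 92) = -29*(15 + 92) = -29*107 = -3103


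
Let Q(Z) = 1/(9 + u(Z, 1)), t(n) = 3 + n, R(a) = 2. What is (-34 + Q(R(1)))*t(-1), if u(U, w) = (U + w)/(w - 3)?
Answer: -1016/15 ≈ -67.733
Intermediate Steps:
u(U, w) = (U + w)/(-3 + w)
Q(Z) = 1/(17/2 - Z/2) (Q(Z) = 1/(9 + (Z + 1)/(-3 + 1)) = 1/(9 + (1 + Z)/(-2)) = 1/(9 - (1 + Z)/2) = 1/(9 + (-½ - Z/2)) = 1/(17/2 - Z/2))
(-34 + Q(R(1)))*t(-1) = (-34 + 2/(17 - 1*2))*(3 - 1) = (-34 + 2/(17 - 2))*2 = (-34 + 2/15)*2 = -508/15*2 = -1016/15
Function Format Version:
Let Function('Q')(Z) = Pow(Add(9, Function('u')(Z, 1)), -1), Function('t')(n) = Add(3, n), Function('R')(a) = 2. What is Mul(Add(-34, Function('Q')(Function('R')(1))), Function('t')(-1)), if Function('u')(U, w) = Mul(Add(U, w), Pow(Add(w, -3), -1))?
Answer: Rational(-1016, 15) ≈ -67.733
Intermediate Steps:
Function('u')(U, w) = Mul(Pow(Add(-3, w), -1), Add(U, w)) (Function('u')(U, w) = Mul(Add(U, w), Pow(Add(-3, w), -1)) = Mul(Pow(Add(-3, w), -1), Add(U, w)))
Function('Q')(Z) = Pow(Add(Rational(17, 2), Mul(Rational(-1, 2), Z)), -1) (Function('Q')(Z) = Pow(Add(9, Mul(Pow(Add(-3, 1), -1), Add(Z, 1))), -1) = Pow(Add(9, Mul(Pow(-2, -1), Add(1, Z))), -1) = Pow(Add(9, Mul(Rational(-1, 2), Add(1, Z))), -1) = Pow(Add(9, Add(Rational(-1, 2), Mul(Rational(-1, 2), Z))), -1) = Pow(Add(Rational(17, 2), Mul(Rational(-1, 2), Z)), -1))
Mul(Add(-34, Function('Q')(Function('R')(1))), Function('t')(-1)) = Mul(Add(-34, Mul(2, Pow(Add(17, Mul(-1, 2)), -1))), Add(3, -1)) = Mul(Add(-34, Mul(2, Pow(Add(17, -2), -1))), 2) = Mul(Add(-34, Mul(2, Pow(15, -1))), 2) = Mul(Add(-34, Mul(2, Rational(1, 15))), 2) = Mul(Add(-34, Rational(2, 15)), 2) = Mul(Rational(-508, 15), 2) = Rational(-1016, 15)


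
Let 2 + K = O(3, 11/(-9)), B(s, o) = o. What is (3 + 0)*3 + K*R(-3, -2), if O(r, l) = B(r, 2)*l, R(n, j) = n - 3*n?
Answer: -53/3 ≈ -17.667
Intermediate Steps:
R(n, j) = -2*n
O(r, l) = 2*l
K = -40/9 (K = -2 + 2*(11/(-9)) = -2 + 2*(11*(-⅑)) = -2 + 2*(-11/9) = -2 - 22/9 = -40/9 ≈ -4.4444)
(3 + 0)*3 + K*R(-3, -2) = (3 + 0)*3 - (-80)*(-3)/9 = 3*3 - 40/9*6 = 9 - 80/3 = -53/3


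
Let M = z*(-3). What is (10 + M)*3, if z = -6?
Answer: 84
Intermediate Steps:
M = 18 (M = -6*(-3) = 18)
(10 + M)*3 = (10 + 18)*3 = 28*3 = 84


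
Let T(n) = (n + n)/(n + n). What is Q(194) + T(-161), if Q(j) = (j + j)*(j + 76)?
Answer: 104761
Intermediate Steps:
T(n) = 1 (T(n) = (2*n)/((2*n)) = (2*n)*(1/(2*n)) = 1)
Q(j) = 2*j*(76 + j) (Q(j) = (2*j)*(76 + j) = 2*j*(76 + j))
Q(194) + T(-161) = 2*194*(76 + 194) + 1 = 2*194*270 + 1 = 104760 + 1 = 104761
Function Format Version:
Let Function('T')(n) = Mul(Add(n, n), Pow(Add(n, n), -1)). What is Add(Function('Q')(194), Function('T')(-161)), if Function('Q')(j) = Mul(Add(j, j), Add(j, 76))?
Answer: 104761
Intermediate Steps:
Function('T')(n) = 1 (Function('T')(n) = Mul(Mul(2, n), Pow(Mul(2, n), -1)) = Mul(Mul(2, n), Mul(Rational(1, 2), Pow(n, -1))) = 1)
Function('Q')(j) = Mul(2, j, Add(76, j)) (Function('Q')(j) = Mul(Mul(2, j), Add(76, j)) = Mul(2, j, Add(76, j)))
Add(Function('Q')(194), Function('T')(-161)) = Add(Mul(2, 194, Add(76, 194)), 1) = Add(Mul(2, 194, 270), 1) = Add(104760, 1) = 104761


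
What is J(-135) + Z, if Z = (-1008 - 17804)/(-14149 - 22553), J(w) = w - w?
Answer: 9406/18351 ≈ 0.51256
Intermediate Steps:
J(w) = 0
Z = 9406/18351 (Z = -18812/(-36702) = -18812*(-1/36702) = 9406/18351 ≈ 0.51256)
J(-135) + Z = 0 + 9406/18351 = 9406/18351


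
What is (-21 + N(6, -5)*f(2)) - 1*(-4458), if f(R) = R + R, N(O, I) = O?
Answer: 4461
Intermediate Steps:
f(R) = 2*R
(-21 + N(6, -5)*f(2)) - 1*(-4458) = (-21 + 6*(2*2)) - 1*(-4458) = (-21 + 6*4) + 4458 = (-21 + 24) + 4458 = 3 + 4458 = 4461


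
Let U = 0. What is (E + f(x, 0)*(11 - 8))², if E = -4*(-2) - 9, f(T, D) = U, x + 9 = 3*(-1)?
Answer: 1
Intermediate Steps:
x = -12 (x = -9 + 3*(-1) = -9 - 3 = -12)
f(T, D) = 0
E = -1 (E = 8 - 9 = -1)
(E + f(x, 0)*(11 - 8))² = (-1 + 0*(11 - 8))² = (-1 + 0*3)² = (-1 + 0)² = (-1)² = 1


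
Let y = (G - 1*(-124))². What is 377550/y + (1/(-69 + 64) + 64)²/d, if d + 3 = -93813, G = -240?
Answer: 6907316203/246560175 ≈ 28.015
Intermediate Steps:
d = -93816 (d = -3 - 93813 = -93816)
y = 13456 (y = (-240 - 1*(-124))² = (-240 + 124)² = (-116)² = 13456)
377550/y + (1/(-69 + 64) + 64)²/d = 377550/13456 + (1/(-69 + 64) + 64)²/(-93816) = 377550*(1/13456) + (1/(-5) + 64)²*(-1/93816) = 188775/6728 + (-⅕ + 64)²*(-1/93816) = 188775/6728 + (319/5)²*(-1/93816) = 188775/6728 + (101761/25)*(-1/93816) = 188775/6728 - 101761/2345400 = 6907316203/246560175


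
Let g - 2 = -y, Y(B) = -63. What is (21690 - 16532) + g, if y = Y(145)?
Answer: 5223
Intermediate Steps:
y = -63
g = 65 (g = 2 - 1*(-63) = 2 + 63 = 65)
(21690 - 16532) + g = (21690 - 16532) + 65 = 5158 + 65 = 5223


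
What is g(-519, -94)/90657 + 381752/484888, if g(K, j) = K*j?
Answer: 2427676543/1831603809 ≈ 1.3254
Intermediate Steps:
g(-519, -94)/90657 + 381752/484888 = -519*(-94)/90657 + 381752/484888 = 48786*(1/90657) + 381752*(1/484888) = 16262/30219 + 47719/60611 = 2427676543/1831603809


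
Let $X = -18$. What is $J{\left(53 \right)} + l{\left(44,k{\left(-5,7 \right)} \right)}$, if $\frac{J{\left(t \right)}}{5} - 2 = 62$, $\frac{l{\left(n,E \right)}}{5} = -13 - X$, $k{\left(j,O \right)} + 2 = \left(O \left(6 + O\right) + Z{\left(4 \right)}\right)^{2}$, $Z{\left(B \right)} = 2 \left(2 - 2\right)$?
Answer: $345$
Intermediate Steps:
$Z{\left(B \right)} = 0$ ($Z{\left(B \right)} = 2 \cdot 0 = 0$)
$k{\left(j,O \right)} = -2 + O^{2} \left(6 + O\right)^{2}$ ($k{\left(j,O \right)} = -2 + \left(O \left(6 + O\right) + 0\right)^{2} = -2 + \left(O \left(6 + O\right)\right)^{2} = -2 + O^{2} \left(6 + O\right)^{2}$)
$l{\left(n,E \right)} = 25$ ($l{\left(n,E \right)} = 5 \left(-13 - -18\right) = 5 \left(-13 + 18\right) = 5 \cdot 5 = 25$)
$J{\left(t \right)} = 320$ ($J{\left(t \right)} = 10 + 5 \cdot 62 = 10 + 310 = 320$)
$J{\left(53 \right)} + l{\left(44,k{\left(-5,7 \right)} \right)} = 320 + 25 = 345$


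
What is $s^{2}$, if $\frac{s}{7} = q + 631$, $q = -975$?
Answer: $5798464$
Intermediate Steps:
$s = -2408$ ($s = 7 \left(-975 + 631\right) = 7 \left(-344\right) = -2408$)
$s^{2} = \left(-2408\right)^{2} = 5798464$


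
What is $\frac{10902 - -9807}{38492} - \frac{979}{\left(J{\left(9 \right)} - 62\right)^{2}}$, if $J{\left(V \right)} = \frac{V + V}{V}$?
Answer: $\frac{9217183}{34642800} \approx 0.26606$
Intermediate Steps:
$J{\left(V \right)} = 2$ ($J{\left(V \right)} = \frac{2 V}{V} = 2$)
$\frac{10902 - -9807}{38492} - \frac{979}{\left(J{\left(9 \right)} - 62\right)^{2}} = \frac{10902 - -9807}{38492} - \frac{979}{\left(2 - 62\right)^{2}} = \left(10902 + 9807\right) \frac{1}{38492} - \frac{979}{\left(-60\right)^{2}} = 20709 \cdot \frac{1}{38492} - \frac{979}{3600} = \frac{20709}{38492} - \frac{979}{3600} = \frac{9217183}{34642800}$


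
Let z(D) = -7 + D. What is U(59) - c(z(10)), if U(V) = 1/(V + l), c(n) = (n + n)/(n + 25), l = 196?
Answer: -751/3570 ≈ -0.21036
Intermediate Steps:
c(n) = 2*n/(25 + n) (c(n) = (2*n)/(25 + n) = 2*n/(25 + n))
U(V) = 1/(196 + V) (U(V) = 1/(V + 196) = 1/(196 + V))
U(59) - c(z(10)) = 1/(196 + 59) - 2*(-7 + 10)/(25 + (-7 + 10)) = 1/255 - 2*3/(25 + 3) = 1/255 - 2*3/28 = 1/255 - 1*3/14 = 1/255 - 3/14 = -751/3570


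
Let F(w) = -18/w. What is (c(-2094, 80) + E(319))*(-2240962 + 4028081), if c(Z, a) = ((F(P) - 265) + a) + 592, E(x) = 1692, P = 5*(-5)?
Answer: 93811237667/25 ≈ 3.7524e+9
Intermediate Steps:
P = -25
c(Z, a) = 8193/25 + a (c(Z, a) = ((-18/(-25) - 265) + a) + 592 = ((-18*(-1/25) - 265) + a) + 592 = ((18/25 - 265) + a) + 592 = (-6607/25 + a) + 592 = 8193/25 + a)
(c(-2094, 80) + E(319))*(-2240962 + 4028081) = ((8193/25 + 80) + 1692)*(-2240962 + 4028081) = (10193/25 + 1692)*1787119 = (52493/25)*1787119 = 93811237667/25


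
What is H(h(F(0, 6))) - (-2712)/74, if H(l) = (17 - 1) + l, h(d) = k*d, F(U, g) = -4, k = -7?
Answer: 2984/37 ≈ 80.649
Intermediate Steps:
h(d) = -7*d
H(l) = 16 + l
H(h(F(0, 6))) - (-2712)/74 = (16 - 7*(-4)) - (-2712)/74 = (16 + 28) - (-2712)/74 = 44 - 1*(-1356/37) = 44 + 1356/37 = 2984/37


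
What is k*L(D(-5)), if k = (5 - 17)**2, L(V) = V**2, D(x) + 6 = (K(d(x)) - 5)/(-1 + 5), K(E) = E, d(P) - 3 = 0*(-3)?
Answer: 6084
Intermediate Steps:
d(P) = 3 (d(P) = 3 + 0*(-3) = 3 + 0 = 3)
D(x) = -13/2 (D(x) = -6 + (3 - 5)/(-1 + 5) = -6 - 2/4 = -6 - 2*1/4 = -6 - 1/2 = -13/2)
k = 144 (k = (-12)**2 = 144)
k*L(D(-5)) = 144*(-13/2)**2 = 144*(169/4) = 6084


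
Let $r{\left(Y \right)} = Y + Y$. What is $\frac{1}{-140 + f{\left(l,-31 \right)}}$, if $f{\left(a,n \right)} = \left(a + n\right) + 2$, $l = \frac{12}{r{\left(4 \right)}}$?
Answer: $- \frac{2}{335} \approx -0.0059702$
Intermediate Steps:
$r{\left(Y \right)} = 2 Y$
$l = \frac{3}{2}$ ($l = \frac{12}{2 \cdot 4} = \frac{12}{8} = 12 \cdot \frac{1}{8} = \frac{3}{2} \approx 1.5$)
$f{\left(a,n \right)} = 2 + a + n$
$\frac{1}{-140 + f{\left(l,-31 \right)}} = \frac{1}{-140 + \left(2 + \frac{3}{2} - 31\right)} = \frac{1}{-140 - \frac{55}{2}} = \frac{1}{- \frac{335}{2}} = - \frac{2}{335}$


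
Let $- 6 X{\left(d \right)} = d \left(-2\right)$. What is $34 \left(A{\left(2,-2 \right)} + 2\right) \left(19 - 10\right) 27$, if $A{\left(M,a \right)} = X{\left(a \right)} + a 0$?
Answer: $11016$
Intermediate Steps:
$X{\left(d \right)} = \frac{d}{3}$ ($X{\left(d \right)} = - \frac{d \left(-2\right)}{6} = - \frac{\left(-2\right) d}{6} = \frac{d}{3}$)
$A{\left(M,a \right)} = \frac{a}{3}$ ($A{\left(M,a \right)} = \frac{a}{3} + a 0 = \frac{a}{3} + 0 = \frac{a}{3}$)
$34 \left(A{\left(2,-2 \right)} + 2\right) \left(19 - 10\right) 27 = 34 \left(\frac{1}{3} \left(-2\right) + 2\right) \left(19 - 10\right) 27 = 34 \left(- \frac{2}{3} + 2\right) 9 \cdot 27 = 34 \cdot \frac{4}{3} \cdot 9 \cdot 27 = 34 \cdot 12 \cdot 27 = 408 \cdot 27 = 11016$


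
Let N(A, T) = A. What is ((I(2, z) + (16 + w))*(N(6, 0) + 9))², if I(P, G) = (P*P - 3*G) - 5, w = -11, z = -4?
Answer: 57600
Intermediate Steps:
I(P, G) = -5 + P² - 3*G (I(P, G) = (P² - 3*G) - 5 = -5 + P² - 3*G)
((I(2, z) + (16 + w))*(N(6, 0) + 9))² = (((-5 + 2² - 3*(-4)) + (16 - 11))*(6 + 9))² = (((-5 + 4 + 12) + 5)*15)² = ((11 + 5)*15)² = (16*15)² = 240² = 57600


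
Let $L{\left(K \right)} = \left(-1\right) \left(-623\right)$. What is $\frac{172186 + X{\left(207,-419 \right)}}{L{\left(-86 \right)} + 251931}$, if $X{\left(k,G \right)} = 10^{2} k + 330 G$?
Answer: $\frac{27308}{126277} \approx 0.21625$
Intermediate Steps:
$L{\left(K \right)} = 623$
$X{\left(k,G \right)} = 100 k + 330 G$
$\frac{172186 + X{\left(207,-419 \right)}}{L{\left(-86 \right)} + 251931} = \frac{172186 + \left(100 \cdot 207 + 330 \left(-419\right)\right)}{623 + 251931} = \frac{172186 + \left(20700 - 138270\right)}{252554} = \left(172186 - 117570\right) \frac{1}{252554} = 54616 \cdot \frac{1}{252554} = \frac{27308}{126277}$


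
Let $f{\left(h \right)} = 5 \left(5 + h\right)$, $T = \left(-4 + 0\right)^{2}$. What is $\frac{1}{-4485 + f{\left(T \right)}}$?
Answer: $- \frac{1}{4380} \approx -0.00022831$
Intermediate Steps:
$T = 16$ ($T = \left(-4\right)^{2} = 16$)
$f{\left(h \right)} = 25 + 5 h$
$\frac{1}{-4485 + f{\left(T \right)}} = \frac{1}{-4485 + \left(25 + 5 \cdot 16\right)} = \frac{1}{-4485 + \left(25 + 80\right)} = \frac{1}{-4485 + 105} = \frac{1}{-4380} = - \frac{1}{4380}$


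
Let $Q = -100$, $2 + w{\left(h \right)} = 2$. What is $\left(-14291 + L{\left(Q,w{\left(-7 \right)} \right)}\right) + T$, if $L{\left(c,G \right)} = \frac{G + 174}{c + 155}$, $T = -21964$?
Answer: $- \frac{1993851}{55} \approx -36252.0$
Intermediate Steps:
$w{\left(h \right)} = 0$ ($w{\left(h \right)} = -2 + 2 = 0$)
$L{\left(c,G \right)} = \frac{174 + G}{155 + c}$
$\left(-14291 + L{\left(Q,w{\left(-7 \right)} \right)}\right) + T = \left(-14291 + \frac{174 + 0}{155 - 100}\right) - 21964 = \left(-14291 + \frac{1}{55} \cdot 174\right) - 21964 = \left(-14291 + \frac{174}{55}\right) - 21964 = - \frac{785831}{55} - 21964 = - \frac{1993851}{55}$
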